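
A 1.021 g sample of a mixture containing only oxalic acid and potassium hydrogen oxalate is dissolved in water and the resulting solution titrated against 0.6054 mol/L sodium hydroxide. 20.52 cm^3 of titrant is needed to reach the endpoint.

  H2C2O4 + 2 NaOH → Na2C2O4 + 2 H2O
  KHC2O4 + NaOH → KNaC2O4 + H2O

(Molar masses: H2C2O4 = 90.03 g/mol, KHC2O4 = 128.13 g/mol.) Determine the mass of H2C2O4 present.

n(NaOH) = 0.02052 × 0.6054 = 0.01242 mol
Let x = n(H2C2O4), y = n(KHC2O4).
Titrant: 2x + 1y = 0.01242;  mass: 90.03x + 128.13y = 1.021
Solving, x = 3.433 × 10^-3 mol, y = 5.556 × 10^-3 mol
mass of H2C2O4 = 3.433 × 10^-3 × 90.03 = 0.3091 g

0.3091 g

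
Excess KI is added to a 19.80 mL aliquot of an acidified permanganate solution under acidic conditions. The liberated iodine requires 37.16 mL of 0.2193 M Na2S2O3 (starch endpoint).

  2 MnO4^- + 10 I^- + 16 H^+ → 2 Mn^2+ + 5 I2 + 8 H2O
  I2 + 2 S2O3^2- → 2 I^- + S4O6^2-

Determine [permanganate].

n(S2O3^2-) = 0.03716 × 0.2193 = 8.149 × 10^-3 mol
n(I2) = n(S2O3^2-)/2 = 4.075 × 10^-3 mol
From the 2:5 ratio, n(MnO4^-) in the aliquot = 2/5 × 4.075 × 10^-3 = 1.630 × 10^-3 mol
[MnO4^-] = 1.630 × 10^-3 / 0.01980 = 0.08232 mol/L

0.08232 M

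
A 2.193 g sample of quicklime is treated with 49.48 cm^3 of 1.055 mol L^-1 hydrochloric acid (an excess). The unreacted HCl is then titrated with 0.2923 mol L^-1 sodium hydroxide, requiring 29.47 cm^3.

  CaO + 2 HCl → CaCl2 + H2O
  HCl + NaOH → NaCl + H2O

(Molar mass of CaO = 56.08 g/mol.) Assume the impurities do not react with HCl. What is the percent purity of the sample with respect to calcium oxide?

n(HCl) added = 0.04948 × 1.055 = 0.05220 mol
n(NaOH) used in back-titration = 0.02947 × 0.2923 = 8.614 × 10^-3 mol
n(HCl) left over = 8.614 × 10^-3 mol (1:1 ratio)
n(HCl) consumed by analyte = 0.05220 − 8.614 × 10^-3 = 0.04359 mol
From the 1:2 ratio, n(CaO) = 1/2 × 0.04359 = 0.02179 mol
mass of CaO = 0.02179 × 56.08 = 1.222 g
% CaO = 1.222 / 2.193 × 100 = 55.73 %

55.73 %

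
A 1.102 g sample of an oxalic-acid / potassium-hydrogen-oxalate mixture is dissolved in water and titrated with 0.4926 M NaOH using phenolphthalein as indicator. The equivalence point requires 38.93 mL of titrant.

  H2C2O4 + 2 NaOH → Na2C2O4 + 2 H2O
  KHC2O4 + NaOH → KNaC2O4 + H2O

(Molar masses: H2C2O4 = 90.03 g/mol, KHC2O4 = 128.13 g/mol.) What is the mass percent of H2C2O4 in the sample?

n(NaOH) = 0.03893 × 0.4926 = 0.01918 mol
Let x = n(H2C2O4), y = n(KHC2O4).
Titrant: 2x + 1y = 0.01918;  mass: 90.03x + 128.13y = 1.102
Solving, x = 8.152 × 10^-3 mol, y = 2.873 × 10^-3 mol
mass of H2C2O4 = 8.152 × 10^-3 × 90.03 = 0.7339 g
% H2C2O4 = 0.7339 / 1.102 × 100 = 66.60 %

66.60 %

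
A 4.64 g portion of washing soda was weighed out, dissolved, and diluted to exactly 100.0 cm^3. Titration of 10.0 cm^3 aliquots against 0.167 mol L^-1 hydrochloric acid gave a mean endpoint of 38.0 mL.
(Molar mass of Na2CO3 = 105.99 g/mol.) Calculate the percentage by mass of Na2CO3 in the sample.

72.5 %

Na2CO3 + 2 HCl → 2 NaCl + H2O + CO2
n(HCl) per titration = 0.0380 × 0.167 = 6.35 × 10^-3 mol
From the 1:2 ratio, n(Na2CO3) in each aliquot = 1/2 × 6.35 × 10^-3 = 3.17 × 10^-3 mol
n(Na2CO3) in the whole flask = 3.17 × 10^-3 × 100.0/10.0 = 0.0317 mol
mass of Na2CO3 = 0.0317 × 105.99 = 3.36 g
% Na2CO3 = 3.36 / 4.64 × 100 = 72.5 %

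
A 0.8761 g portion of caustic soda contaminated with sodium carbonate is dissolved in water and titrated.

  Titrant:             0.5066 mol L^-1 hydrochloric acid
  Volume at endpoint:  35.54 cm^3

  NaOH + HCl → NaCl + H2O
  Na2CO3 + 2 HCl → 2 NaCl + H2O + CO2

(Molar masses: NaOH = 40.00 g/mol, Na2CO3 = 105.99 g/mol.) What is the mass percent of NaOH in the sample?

27.42 %

n(HCl) = 0.03554 × 0.5066 = 0.01800 mol
Let x = n(NaOH), y = n(Na2CO3).
Titrant: 1x + 2y = 0.01800;  mass: 40.00x + 105.99y = 0.8761
Solving, x = 6.006 × 10^-3 mol, y = 5.999 × 10^-3 mol
mass of NaOH = 6.006 × 10^-3 × 40.00 = 0.2403 g
% NaOH = 0.2403 / 0.8761 × 100 = 27.42 %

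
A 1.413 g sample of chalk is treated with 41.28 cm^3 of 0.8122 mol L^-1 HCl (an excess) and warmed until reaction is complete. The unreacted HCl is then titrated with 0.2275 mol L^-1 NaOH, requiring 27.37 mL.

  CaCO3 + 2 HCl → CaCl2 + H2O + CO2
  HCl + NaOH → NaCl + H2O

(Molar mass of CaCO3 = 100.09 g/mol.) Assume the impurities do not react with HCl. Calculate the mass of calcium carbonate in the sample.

1.366 g

n(HCl) added = 0.04128 × 0.8122 = 0.03353 mol
n(NaOH) used in back-titration = 0.02737 × 0.2275 = 6.227 × 10^-3 mol
n(HCl) left over = 6.227 × 10^-3 mol (1:1 ratio)
n(HCl) consumed by analyte = 0.03353 − 6.227 × 10^-3 = 0.02730 mol
From the 1:2 ratio, n(CaCO3) = 1/2 × 0.02730 = 0.01365 mol
mass of CaCO3 = 0.01365 × 100.09 = 1.366 g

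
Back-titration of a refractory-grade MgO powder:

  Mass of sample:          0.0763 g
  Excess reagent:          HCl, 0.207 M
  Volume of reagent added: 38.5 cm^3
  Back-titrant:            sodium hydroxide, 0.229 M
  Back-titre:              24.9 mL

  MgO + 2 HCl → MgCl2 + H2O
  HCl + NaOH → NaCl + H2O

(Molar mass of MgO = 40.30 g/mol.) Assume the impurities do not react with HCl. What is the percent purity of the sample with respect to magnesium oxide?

n(HCl) added = 0.0385 × 0.207 = 7.97 × 10^-3 mol
n(NaOH) used in back-titration = 0.0249 × 0.229 = 5.70 × 10^-3 mol
n(HCl) left over = 5.70 × 10^-3 mol (1:1 ratio)
n(HCl) consumed by analyte = 7.97 × 10^-3 − 5.70 × 10^-3 = 2.27 × 10^-3 mol
From the 1:2 ratio, n(MgO) = 1/2 × 2.27 × 10^-3 = 1.13 × 10^-3 mol
mass of MgO = 1.13 × 10^-3 × 40.30 = 0.0457 g
% MgO = 0.0457 / 0.0763 × 100 = 59.9 %

59.9 %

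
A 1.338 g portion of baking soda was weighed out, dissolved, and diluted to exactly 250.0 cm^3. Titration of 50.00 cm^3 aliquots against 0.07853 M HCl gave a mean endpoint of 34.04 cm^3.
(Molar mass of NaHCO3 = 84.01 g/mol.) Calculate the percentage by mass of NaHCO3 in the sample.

83.92 %

NaHCO3 + HCl → NaCl + H2O + CO2
n(HCl) per titration = 0.03404 × 0.07853 = 2.673 × 10^-3 mol
n(NaHCO3) in each aliquot = 2.673 × 10^-3 mol (1:1 ratio)
n(NaHCO3) in the whole flask = 2.673 × 10^-3 × 250.0/50.00 = 0.01337 mol
mass of NaHCO3 = 0.01337 × 84.01 = 1.123 g
% NaHCO3 = 1.123 / 1.338 × 100 = 83.92 %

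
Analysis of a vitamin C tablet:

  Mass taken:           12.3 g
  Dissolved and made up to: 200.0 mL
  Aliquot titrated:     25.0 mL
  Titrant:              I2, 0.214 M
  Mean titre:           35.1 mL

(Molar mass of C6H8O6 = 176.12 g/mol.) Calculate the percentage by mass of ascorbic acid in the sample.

C6H8O6 + I2 → C6H6O6 + 2 HI
n(I2) per titration = 0.0351 × 0.214 = 7.51 × 10^-3 mol
n(C6H8O6) in each aliquot = 7.51 × 10^-3 mol (1:1 ratio)
n(C6H8O6) in the whole flask = 7.51 × 10^-3 × 200.0/25.0 = 0.0601 mol
mass of C6H8O6 = 0.0601 × 176.12 = 10.6 g
% C6H8O6 = 10.6 / 12.3 × 100 = 86.0 %

86.0 %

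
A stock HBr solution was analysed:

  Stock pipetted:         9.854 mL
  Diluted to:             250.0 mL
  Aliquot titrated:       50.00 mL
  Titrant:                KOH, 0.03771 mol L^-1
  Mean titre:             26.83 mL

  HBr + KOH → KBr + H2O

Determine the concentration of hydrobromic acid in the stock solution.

0.5134 mol/L

n(KOH) = 0.02683 × 0.03771 = 1.012 × 10^-3 mol
n(HBr) in the aliquot = 1.012 × 10^-3 mol (1:1 ratio)
[HBr]_dilute = 1.012 × 10^-3 / 0.05000 = 0.02024 mol/L
Dilution factor = 250.0 / 9.854 = 25.37
[HBr]_stock = 0.02024 × 25.37 = 0.5134 mol/L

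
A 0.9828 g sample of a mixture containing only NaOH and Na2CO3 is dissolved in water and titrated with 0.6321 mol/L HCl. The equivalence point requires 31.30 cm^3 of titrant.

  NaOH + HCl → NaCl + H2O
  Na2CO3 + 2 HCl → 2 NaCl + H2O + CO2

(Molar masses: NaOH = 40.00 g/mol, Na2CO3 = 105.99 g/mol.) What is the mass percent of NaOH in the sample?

n(HCl) = 0.03130 × 0.6321 = 0.01978 mol
Let x = n(NaOH), y = n(Na2CO3).
Titrant: 1x + 2y = 0.01978;  mass: 40.00x + 105.99y = 0.9828
Solving, x = 5.055 × 10^-3 mol, y = 7.365 × 10^-3 mol
mass of NaOH = 5.055 × 10^-3 × 40.00 = 0.2022 g
% NaOH = 0.2022 / 0.9828 × 100 = 20.57 %

20.57 %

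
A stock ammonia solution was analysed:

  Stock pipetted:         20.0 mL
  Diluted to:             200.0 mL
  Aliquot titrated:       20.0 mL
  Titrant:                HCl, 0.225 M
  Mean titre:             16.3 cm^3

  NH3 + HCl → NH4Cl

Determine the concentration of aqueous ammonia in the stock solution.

n(HCl) = 0.0163 × 0.225 = 3.67 × 10^-3 mol
n(NH3) in the aliquot = 3.67 × 10^-3 mol (1:1 ratio)
[NH3]_dilute = 3.67 × 10^-3 / 0.0200 = 0.183 mol/L
Dilution factor = 200.0 / 20.0 = 10.00
[NH3]_stock = 0.183 × 10.00 = 1.83 mol/L

1.83 M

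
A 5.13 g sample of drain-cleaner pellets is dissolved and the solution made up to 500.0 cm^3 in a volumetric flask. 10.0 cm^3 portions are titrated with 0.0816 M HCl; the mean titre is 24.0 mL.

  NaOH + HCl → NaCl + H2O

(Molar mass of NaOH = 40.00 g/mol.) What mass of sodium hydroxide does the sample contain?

n(HCl) per titration = 0.0240 × 0.0816 = 1.96 × 10^-3 mol
n(NaOH) in each aliquot = 1.96 × 10^-3 mol (1:1 ratio)
n(NaOH) in the whole flask = 1.96 × 10^-3 × 500.0/10.0 = 0.0979 mol
mass of NaOH = 0.0979 × 40.00 = 3.92 g

3.92 g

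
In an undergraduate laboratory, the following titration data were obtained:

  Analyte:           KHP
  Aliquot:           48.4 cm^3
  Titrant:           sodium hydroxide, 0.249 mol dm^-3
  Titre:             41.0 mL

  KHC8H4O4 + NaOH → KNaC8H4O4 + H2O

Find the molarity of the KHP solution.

n(NaOH) = 0.0410 L × 0.249 mol/L = 0.0102 mol
n(KHC8H4O4) = 0.0102 mol (1:1 mole ratio)
[KHC8H4O4] = 0.0102 mol / 0.0484 L = 0.211 mol/L

0.211 mol/L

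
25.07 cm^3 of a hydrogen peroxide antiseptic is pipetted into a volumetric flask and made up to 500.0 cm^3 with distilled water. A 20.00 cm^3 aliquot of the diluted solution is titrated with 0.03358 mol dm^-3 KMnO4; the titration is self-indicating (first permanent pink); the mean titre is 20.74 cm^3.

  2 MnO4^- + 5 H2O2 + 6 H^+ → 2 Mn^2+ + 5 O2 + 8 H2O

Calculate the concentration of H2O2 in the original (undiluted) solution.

1.736 mol/L

n(KMnO4) = 0.02074 × 0.03358 = 6.964 × 10^-4 mol
From the 5:2 ratio, n(H2O2) in the aliquot = 5/2 × 6.964 × 10^-4 = 1.741 × 10^-3 mol
[H2O2]_dilute = 1.741 × 10^-3 / 0.02000 = 0.08706 mol/L
Dilution factor = 500.0 / 25.07 = 19.94
[H2O2]_stock = 0.08706 × 19.94 = 1.736 mol/L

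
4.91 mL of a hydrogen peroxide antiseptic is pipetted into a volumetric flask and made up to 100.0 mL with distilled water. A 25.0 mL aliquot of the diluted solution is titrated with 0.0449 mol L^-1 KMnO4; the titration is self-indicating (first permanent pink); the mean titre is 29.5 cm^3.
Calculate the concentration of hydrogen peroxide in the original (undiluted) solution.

2 MnO4^- + 5 H2O2 + 6 H^+ → 2 Mn^2+ + 5 O2 + 8 H2O
n(KMnO4) = 0.0295 × 0.0449 = 1.32 × 10^-3 mol
From the 5:2 ratio, n(H2O2) in the aliquot = 5/2 × 1.32 × 10^-3 = 3.31 × 10^-3 mol
[H2O2]_dilute = 3.31 × 10^-3 / 0.0250 = 0.132 mol/L
Dilution factor = 100.0 / 4.91 = 20.37
[H2O2]_stock = 0.132 × 20.37 = 2.70 mol/L

2.70 mol/L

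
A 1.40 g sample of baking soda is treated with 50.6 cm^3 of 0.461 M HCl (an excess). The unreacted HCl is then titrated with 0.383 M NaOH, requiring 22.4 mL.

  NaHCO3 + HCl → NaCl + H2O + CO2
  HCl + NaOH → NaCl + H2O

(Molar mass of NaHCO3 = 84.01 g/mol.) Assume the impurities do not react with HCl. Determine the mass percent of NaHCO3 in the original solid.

n(HCl) added = 0.0506 × 0.461 = 0.0233 mol
n(NaOH) used in back-titration = 0.0224 × 0.383 = 8.58 × 10^-3 mol
n(HCl) left over = 8.58 × 10^-3 mol (1:1 ratio)
n(HCl) consumed by analyte = 0.0233 − 8.58 × 10^-3 = 0.0147 mol
n(NaHCO3) = 0.0147 mol (1:1 ratio)
mass of NaHCO3 = 0.0147 × 84.01 = 1.24 g
% NaHCO3 = 1.24 / 1.40 × 100 = 88.5 %

88.5 %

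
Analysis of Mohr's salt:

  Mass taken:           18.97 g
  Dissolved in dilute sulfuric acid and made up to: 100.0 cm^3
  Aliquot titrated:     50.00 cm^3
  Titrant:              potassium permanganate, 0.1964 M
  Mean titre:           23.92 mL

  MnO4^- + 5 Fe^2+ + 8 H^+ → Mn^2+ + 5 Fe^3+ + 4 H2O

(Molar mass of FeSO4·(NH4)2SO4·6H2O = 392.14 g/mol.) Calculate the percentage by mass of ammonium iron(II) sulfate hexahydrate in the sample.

97.11 %

n(KMnO4) per titration = 0.02392 × 0.1964 = 4.698 × 10^-3 mol
From the 5:1 ratio, n(FeSO4·(NH4)2SO4·6H2O) in each aliquot = 5/1 × 4.698 × 10^-3 = 0.02349 mol
n(FeSO4·(NH4)2SO4·6H2O) in the whole flask = 0.02349 × 100.0/50.00 = 0.04698 mol
mass of FeSO4·(NH4)2SO4·6H2O = 0.04698 × 392.14 = 18.42 g
% FeSO4·(NH4)2SO4·6H2O = 18.42 / 18.97 × 100 = 97.11 %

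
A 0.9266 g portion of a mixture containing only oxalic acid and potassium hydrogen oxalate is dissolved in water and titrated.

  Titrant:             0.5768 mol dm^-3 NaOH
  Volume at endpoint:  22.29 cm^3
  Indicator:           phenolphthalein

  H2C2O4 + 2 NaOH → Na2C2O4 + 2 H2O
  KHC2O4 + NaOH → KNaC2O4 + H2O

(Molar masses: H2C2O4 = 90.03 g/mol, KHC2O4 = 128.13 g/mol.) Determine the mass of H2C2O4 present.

n(NaOH) = 0.02229 × 0.5768 = 0.01286 mol
Let x = n(H2C2O4), y = n(KHC2O4).
Titrant: 2x + 1y = 0.01286;  mass: 90.03x + 128.13y = 0.9266
Solving, x = 4.336 × 10^-3 mol, y = 4.185 × 10^-3 mol
mass of H2C2O4 = 4.336 × 10^-3 × 90.03 = 0.3904 g

0.3904 g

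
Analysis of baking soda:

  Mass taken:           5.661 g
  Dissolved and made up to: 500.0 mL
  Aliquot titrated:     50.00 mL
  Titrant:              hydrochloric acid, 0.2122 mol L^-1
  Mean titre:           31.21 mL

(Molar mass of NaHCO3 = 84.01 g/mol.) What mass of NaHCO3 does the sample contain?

5.564 g

NaHCO3 + HCl → NaCl + H2O + CO2
n(HCl) per titration = 0.03121 × 0.2122 = 6.623 × 10^-3 mol
n(NaHCO3) in each aliquot = 6.623 × 10^-3 mol (1:1 ratio)
n(NaHCO3) in the whole flask = 6.623 × 10^-3 × 500.0/50.00 = 0.06623 mol
mass of NaHCO3 = 0.06623 × 84.01 = 5.564 g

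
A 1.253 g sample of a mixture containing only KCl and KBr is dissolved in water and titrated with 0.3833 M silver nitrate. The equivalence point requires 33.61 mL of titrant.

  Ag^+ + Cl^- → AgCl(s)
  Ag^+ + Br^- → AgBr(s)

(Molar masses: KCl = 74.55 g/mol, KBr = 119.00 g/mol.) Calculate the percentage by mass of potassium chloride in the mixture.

37.48 %

n(AgNO3) = 0.03361 × 0.3833 = 0.01288 mol
Let x = n(KCl), y = n(KBr).
Titrant: 1x + 1y = 0.01288;  mass: 74.55x + 119.00y = 1.253
Solving, x = 6.300 × 10^-3 mol, y = 6.583 × 10^-3 mol
mass of KCl = 6.300 × 10^-3 × 74.55 = 0.4697 g
% KCl = 0.4697 / 1.253 × 100 = 37.48 %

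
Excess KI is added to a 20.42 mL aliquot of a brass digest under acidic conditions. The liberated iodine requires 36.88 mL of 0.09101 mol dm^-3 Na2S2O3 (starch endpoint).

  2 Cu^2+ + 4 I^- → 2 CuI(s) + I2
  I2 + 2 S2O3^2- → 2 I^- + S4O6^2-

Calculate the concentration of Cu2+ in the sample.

0.1644 mol/L

n(S2O3^2-) = 0.03688 × 0.09101 = 3.356 × 10^-3 mol
n(I2) = n(S2O3^2-)/2 = 1.678 × 10^-3 mol
From the 2:1 ratio, n(Cu2+) in the aliquot = 2/1 × 1.678 × 10^-3 = 3.356 × 10^-3 mol
[Cu2+] = 3.356 × 10^-3 / 0.02042 = 0.1644 mol/L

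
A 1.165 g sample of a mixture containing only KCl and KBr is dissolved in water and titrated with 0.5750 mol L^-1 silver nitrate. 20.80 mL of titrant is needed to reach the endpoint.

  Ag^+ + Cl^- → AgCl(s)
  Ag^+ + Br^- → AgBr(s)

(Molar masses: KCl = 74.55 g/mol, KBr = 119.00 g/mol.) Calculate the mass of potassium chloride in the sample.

0.4331 g

n(AgNO3) = 0.02080 × 0.5750 = 0.01196 mol
Let x = n(KCl), y = n(KBr).
Titrant: 1x + 1y = 0.01196;  mass: 74.55x + 119.00y = 1.165
Solving, x = 5.810 × 10^-3 mol, y = 6.150 × 10^-3 mol
mass of KCl = 5.810 × 10^-3 × 74.55 = 0.4331 g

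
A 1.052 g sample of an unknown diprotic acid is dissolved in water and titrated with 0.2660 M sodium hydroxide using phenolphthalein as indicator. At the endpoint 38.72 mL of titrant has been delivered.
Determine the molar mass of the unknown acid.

204.3 g/mol

n(NaOH) = 0.03872 L × 0.2660 mol/L = 0.01030 mol
From the 1:2 ratio, n(H2A) = 1/2 × 0.01030 = 5.150 × 10^-3 mol
M = m / n = 1.052 g / 5.150 × 10^-3 mol = 204.3 g/mol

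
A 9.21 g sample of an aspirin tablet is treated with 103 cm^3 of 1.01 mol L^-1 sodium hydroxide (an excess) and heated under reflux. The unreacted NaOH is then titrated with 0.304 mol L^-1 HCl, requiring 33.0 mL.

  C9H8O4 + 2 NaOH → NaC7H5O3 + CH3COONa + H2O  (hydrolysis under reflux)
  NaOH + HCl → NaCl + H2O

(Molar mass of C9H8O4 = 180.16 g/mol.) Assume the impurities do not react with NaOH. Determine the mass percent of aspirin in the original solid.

n(NaOH) added = 0.103 × 1.01 = 0.104 mol
n(HCl) used in back-titration = 0.0330 × 0.304 = 0.0100 mol
n(NaOH) left over = 0.0100 mol (1:1 ratio)
n(NaOH) consumed by analyte = 0.104 − 0.0100 = 0.0940 mol
From the 1:2 ratio, n(C9H8O4) = 1/2 × 0.0940 = 0.0470 mol
mass of C9H8O4 = 0.0470 × 180.16 = 8.47 g
% C9H8O4 = 8.47 / 9.21 × 100 = 91.9 %

91.9 %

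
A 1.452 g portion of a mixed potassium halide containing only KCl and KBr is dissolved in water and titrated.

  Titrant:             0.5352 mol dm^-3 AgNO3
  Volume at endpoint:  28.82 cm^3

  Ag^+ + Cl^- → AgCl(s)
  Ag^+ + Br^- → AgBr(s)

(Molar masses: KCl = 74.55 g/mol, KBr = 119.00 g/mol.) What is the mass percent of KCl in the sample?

n(AgNO3) = 0.02882 × 0.5352 = 0.01542 mol
Let x = n(KCl), y = n(KBr).
Titrant: 1x + 1y = 0.01542;  mass: 74.55x + 119.00y = 1.452
Solving, x = 8.628 × 10^-3 mol, y = 6.797 × 10^-3 mol
mass of KCl = 8.628 × 10^-3 × 74.55 = 0.6432 g
% KCl = 0.6432 / 1.452 × 100 = 44.30 %

44.30 %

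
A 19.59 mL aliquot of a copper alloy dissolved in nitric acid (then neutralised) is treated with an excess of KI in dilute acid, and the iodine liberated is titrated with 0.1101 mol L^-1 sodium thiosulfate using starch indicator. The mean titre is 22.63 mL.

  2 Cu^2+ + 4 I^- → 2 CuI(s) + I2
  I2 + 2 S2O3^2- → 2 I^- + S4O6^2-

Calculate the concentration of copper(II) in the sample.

n(S2O3^2-) = 0.02263 × 0.1101 = 2.492 × 10^-3 mol
n(I2) = n(S2O3^2-)/2 = 1.246 × 10^-3 mol
From the 2:1 ratio, n(Cu2+) in the aliquot = 2/1 × 1.246 × 10^-3 = 2.492 × 10^-3 mol
[Cu2+] = 2.492 × 10^-3 / 0.01959 = 0.1272 mol/L

0.1272 mol/L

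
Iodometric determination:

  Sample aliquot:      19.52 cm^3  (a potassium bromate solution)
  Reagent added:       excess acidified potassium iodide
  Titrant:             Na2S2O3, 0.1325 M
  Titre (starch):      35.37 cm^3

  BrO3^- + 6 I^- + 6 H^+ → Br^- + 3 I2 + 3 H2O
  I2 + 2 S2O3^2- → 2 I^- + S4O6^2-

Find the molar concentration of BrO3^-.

0.04001 M

n(S2O3^2-) = 0.03537 × 0.1325 = 4.687 × 10^-3 mol
n(I2) = n(S2O3^2-)/2 = 2.343 × 10^-3 mol
From the 1:3 ratio, n(BrO3^-) in the aliquot = 1/3 × 2.343 × 10^-3 = 7.811 × 10^-4 mol
[BrO3^-] = 7.811 × 10^-4 / 0.01952 = 0.04001 mol/L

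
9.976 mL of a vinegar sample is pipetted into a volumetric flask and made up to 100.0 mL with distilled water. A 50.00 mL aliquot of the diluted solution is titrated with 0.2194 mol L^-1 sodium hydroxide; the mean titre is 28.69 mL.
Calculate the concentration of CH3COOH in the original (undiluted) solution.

1.262 mol/L

CH3COOH + NaOH → CH3COONa + H2O
n(NaOH) = 0.02869 × 0.2194 = 6.295 × 10^-3 mol
n(CH3COOH) in the aliquot = 6.295 × 10^-3 mol (1:1 ratio)
[CH3COOH]_dilute = 6.295 × 10^-3 / 0.05000 = 0.1259 mol/L
Dilution factor = 100.0 / 9.976 = 10.02
[CH3COOH]_stock = 0.1259 × 10.02 = 1.262 mol/L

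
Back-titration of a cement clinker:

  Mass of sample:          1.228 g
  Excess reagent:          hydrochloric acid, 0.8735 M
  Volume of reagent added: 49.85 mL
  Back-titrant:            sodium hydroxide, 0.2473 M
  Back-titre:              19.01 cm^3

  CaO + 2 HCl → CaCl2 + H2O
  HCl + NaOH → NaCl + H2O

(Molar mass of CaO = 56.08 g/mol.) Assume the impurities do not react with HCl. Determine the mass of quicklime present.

n(HCl) added = 0.04985 × 0.8735 = 0.04354 mol
n(NaOH) used in back-titration = 0.01901 × 0.2473 = 4.701 × 10^-3 mol
n(HCl) left over = 4.701 × 10^-3 mol (1:1 ratio)
n(HCl) consumed by analyte = 0.04354 − 4.701 × 10^-3 = 0.03884 mol
From the 1:2 ratio, n(CaO) = 1/2 × 0.03884 = 0.01942 mol
mass of CaO = 0.01942 × 56.08 = 1.089 g

1.089 g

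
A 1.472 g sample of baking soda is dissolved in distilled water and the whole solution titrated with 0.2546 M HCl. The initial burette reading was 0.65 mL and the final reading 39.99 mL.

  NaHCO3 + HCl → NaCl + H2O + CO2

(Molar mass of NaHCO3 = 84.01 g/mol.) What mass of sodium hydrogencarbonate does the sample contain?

0.8414 g

n(HCl) = 0.03934 L × 0.2546 mol/L = 0.01002 mol
n(NaHCO3) = 0.01002 mol (1:1 ratio)
mass of NaHCO3 = 0.01002 × 84.01 g/mol = 0.8414 g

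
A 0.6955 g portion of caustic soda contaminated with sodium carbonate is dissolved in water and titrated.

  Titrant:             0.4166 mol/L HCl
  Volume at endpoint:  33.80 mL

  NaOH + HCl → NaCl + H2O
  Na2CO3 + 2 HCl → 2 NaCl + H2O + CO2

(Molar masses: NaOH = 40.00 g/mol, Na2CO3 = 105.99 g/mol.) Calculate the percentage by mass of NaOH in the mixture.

22.45 %

n(HCl) = 0.03380 × 0.4166 = 0.01408 mol
Let x = n(NaOH), y = n(Na2CO3).
Titrant: 1x + 2y = 0.01408;  mass: 40.00x + 105.99y = 0.6955
Solving, x = 3.904 × 10^-3 mol, y = 5.089 × 10^-3 mol
mass of NaOH = 3.904 × 10^-3 × 40.00 = 0.1561 g
% NaOH = 0.1561 / 0.6955 × 100 = 22.45 %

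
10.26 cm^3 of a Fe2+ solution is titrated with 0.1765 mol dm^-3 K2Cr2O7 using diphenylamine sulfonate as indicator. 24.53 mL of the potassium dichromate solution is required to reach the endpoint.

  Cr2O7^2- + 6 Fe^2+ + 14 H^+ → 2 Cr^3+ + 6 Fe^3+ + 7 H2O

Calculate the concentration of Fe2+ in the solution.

n(K2Cr2O7) = 0.02453 L × 0.1765 mol/L = 4.330 × 10^-3 mol
From the 6:1 mole ratio, n(Fe2+) = 6/1 × 4.330 × 10^-3 = 0.02598 mol
[Fe2+] = 0.02598 mol / 0.01026 L = 2.532 mol/L

2.532 mol/L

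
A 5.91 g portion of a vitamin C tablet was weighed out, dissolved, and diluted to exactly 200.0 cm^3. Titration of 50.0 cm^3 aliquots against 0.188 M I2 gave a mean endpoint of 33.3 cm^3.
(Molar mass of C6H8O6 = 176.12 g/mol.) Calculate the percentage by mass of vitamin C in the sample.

C6H8O6 + I2 → C6H6O6 + 2 HI
n(I2) per titration = 0.0333 × 0.188 = 6.26 × 10^-3 mol
n(C6H8O6) in each aliquot = 6.26 × 10^-3 mol (1:1 ratio)
n(C6H8O6) in the whole flask = 6.26 × 10^-3 × 200.0/50.0 = 0.0250 mol
mass of C6H8O6 = 0.0250 × 176.12 = 4.41 g
% C6H8O6 = 4.41 / 5.91 × 100 = 74.6 %

74.6 %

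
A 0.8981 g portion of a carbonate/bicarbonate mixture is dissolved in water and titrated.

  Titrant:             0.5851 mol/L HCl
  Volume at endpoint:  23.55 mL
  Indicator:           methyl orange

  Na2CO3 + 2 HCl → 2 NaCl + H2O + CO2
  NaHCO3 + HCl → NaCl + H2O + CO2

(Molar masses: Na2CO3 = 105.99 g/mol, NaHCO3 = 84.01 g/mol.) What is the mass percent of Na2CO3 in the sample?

n(HCl) = 0.02355 × 0.5851 = 0.01378 mol
Let x = n(Na2CO3), y = n(NaHCO3).
Titrant: 2x + 1y = 0.01378;  mass: 105.99x + 84.01y = 0.8981
Solving, x = 4.183 × 10^-3 mol, y = 5.413 × 10^-3 mol
mass of Na2CO3 = 4.183 × 10^-3 × 105.99 = 0.4434 g
% Na2CO3 = 0.4434 / 0.8981 × 100 = 49.37 %

49.37 %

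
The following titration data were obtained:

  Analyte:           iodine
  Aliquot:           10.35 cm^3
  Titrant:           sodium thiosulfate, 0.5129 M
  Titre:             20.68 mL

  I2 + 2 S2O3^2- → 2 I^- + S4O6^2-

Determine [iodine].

n(Na2S2O3) = 0.02068 L × 0.5129 mol/L = 0.01061 mol
From the 1:2 mole ratio, n(I2) = 1/2 × 0.01061 = 5.303 × 10^-3 mol
[I2] = 5.303 × 10^-3 mol / 0.01035 L = 0.5124 mol/L

0.5124 M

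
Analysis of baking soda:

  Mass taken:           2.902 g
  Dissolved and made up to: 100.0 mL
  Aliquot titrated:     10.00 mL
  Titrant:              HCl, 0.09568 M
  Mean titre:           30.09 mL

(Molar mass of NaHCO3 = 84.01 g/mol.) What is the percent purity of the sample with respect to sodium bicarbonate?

83.34 %

NaHCO3 + HCl → NaCl + H2O + CO2
n(HCl) per titration = 0.03009 × 0.09568 = 2.879 × 10^-3 mol
n(NaHCO3) in each aliquot = 2.879 × 10^-3 mol (1:1 ratio)
n(NaHCO3) in the whole flask = 2.879 × 10^-3 × 100.0/10.00 = 0.02879 mol
mass of NaHCO3 = 0.02879 × 84.01 = 2.419 g
% NaHCO3 = 2.419 / 2.902 × 100 = 83.34 %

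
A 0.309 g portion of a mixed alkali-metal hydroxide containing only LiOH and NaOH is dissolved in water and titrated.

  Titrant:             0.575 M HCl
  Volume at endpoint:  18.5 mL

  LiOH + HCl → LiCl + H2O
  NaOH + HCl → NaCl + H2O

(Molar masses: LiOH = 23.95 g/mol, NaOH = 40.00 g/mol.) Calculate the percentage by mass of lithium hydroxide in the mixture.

56.3 %

n(HCl) = 0.0185 × 0.575 = 0.0106 mol
Let x = n(LiOH), y = n(NaOH).
Titrant: 1x + 1y = 0.0106;  mass: 23.95x + 40.00y = 0.309
Solving, x = 7.26 × 10^-3 mol, y = 3.38 × 10^-3 mol
mass of LiOH = 7.26 × 10^-3 × 23.95 = 0.174 g
% LiOH = 0.174 / 0.309 × 100 = 56.3 %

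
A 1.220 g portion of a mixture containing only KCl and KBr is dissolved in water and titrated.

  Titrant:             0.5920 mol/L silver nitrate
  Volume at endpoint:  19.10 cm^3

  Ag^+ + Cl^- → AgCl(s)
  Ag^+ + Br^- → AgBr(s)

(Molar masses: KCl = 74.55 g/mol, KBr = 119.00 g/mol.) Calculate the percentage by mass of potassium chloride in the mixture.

n(AgNO3) = 0.01910 × 0.5920 = 0.01131 mol
Let x = n(KCl), y = n(KBr).
Titrant: 1x + 1y = 0.01131;  mass: 74.55x + 119.00y = 1.220
Solving, x = 2.825 × 10^-3 mol, y = 8.483 × 10^-3 mol
mass of KCl = 2.825 × 10^-3 × 74.55 = 0.2106 g
% KCl = 0.2106 / 1.220 × 100 = 17.26 %

17.26 %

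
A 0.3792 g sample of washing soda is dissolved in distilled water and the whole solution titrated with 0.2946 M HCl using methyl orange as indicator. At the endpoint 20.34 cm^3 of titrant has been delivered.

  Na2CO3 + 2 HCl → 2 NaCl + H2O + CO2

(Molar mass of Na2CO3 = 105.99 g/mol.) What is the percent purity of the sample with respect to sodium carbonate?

83.74 %

n(HCl) = 0.02034 L × 0.2946 mol/L = 5.992 × 10^-3 mol
From the 1:2 ratio, n(Na2CO3) = 1/2 × 5.992 × 10^-3 = 2.996 × 10^-3 mol
mass of Na2CO3 = 2.996 × 10^-3 × 105.99 g/mol = 0.3176 g
% Na2CO3 = 0.3176 / 0.3792 × 100 = 83.74 %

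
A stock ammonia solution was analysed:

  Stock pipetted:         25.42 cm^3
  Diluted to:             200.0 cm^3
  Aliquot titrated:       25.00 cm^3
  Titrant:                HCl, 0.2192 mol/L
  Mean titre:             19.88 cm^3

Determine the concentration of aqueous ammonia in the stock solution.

1.371 mol/L

NH3 + HCl → NH4Cl
n(HCl) = 0.01988 × 0.2192 = 4.358 × 10^-3 mol
n(NH3) in the aliquot = 4.358 × 10^-3 mol (1:1 ratio)
[NH3]_dilute = 4.358 × 10^-3 / 0.02500 = 0.1743 mol/L
Dilution factor = 200.0 / 25.42 = 7.868
[NH3]_stock = 0.1743 × 7.868 = 1.371 mol/L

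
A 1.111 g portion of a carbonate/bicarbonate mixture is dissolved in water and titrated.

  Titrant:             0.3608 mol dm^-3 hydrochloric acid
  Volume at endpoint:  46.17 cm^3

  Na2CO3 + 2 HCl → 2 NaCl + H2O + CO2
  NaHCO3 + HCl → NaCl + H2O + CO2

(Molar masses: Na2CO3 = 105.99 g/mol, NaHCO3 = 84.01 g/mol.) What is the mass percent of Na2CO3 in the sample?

44.36 %

n(HCl) = 0.04617 × 0.3608 = 0.01666 mol
Let x = n(Na2CO3), y = n(NaHCO3).
Titrant: 2x + 1y = 0.01666;  mass: 105.99x + 84.01y = 1.111
Solving, x = 4.650 × 10^-3 mol, y = 7.358 × 10^-3 mol
mass of Na2CO3 = 4.650 × 10^-3 × 105.99 = 0.4929 g
% Na2CO3 = 0.4929 / 1.111 × 100 = 44.36 %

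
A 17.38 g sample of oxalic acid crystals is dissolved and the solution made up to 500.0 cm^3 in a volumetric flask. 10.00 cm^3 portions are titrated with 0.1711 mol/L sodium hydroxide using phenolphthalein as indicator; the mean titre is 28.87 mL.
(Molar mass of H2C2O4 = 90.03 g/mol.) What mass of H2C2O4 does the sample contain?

H2C2O4 + 2 NaOH → Na2C2O4 + 2 H2O
n(NaOH) per titration = 0.02887 × 0.1711 = 4.940 × 10^-3 mol
From the 1:2 ratio, n(H2C2O4) in each aliquot = 1/2 × 4.940 × 10^-3 = 2.470 × 10^-3 mol
n(H2C2O4) in the whole flask = 2.470 × 10^-3 × 500.0/10.00 = 0.1235 mol
mass of H2C2O4 = 0.1235 × 90.03 = 11.12 g

11.12 g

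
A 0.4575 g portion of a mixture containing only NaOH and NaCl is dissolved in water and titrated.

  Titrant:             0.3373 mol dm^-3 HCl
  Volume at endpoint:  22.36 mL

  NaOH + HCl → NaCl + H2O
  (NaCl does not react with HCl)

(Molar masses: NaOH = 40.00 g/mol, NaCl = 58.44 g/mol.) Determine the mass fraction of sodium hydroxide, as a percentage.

65.94 %

n(HCl) = 0.02236 × 0.3373 = 7.542 × 10^-3 mol
Let x = n(NaOH), y = n(NaCl).
Titrant: 1x = 7.542 × 10^-3;  mass: 40.00x + 58.44y = 0.4575
Solving, x = 7.542 × 10^-3 mol, y = 2.666 × 10^-3 mol
mass of NaOH = 7.542 × 10^-3 × 40.00 = 0.3017 g
% NaOH = 0.3017 / 0.4575 × 100 = 65.94 %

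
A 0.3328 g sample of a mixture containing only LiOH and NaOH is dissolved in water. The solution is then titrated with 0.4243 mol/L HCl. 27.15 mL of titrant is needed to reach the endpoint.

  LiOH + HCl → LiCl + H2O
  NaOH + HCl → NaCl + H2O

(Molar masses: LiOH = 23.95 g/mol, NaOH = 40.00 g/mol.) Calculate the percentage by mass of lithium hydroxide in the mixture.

n(HCl) = 0.02715 × 0.4243 = 0.01152 mol
Let x = n(LiOH), y = n(NaOH).
Titrant: 1x + 1y = 0.01152;  mass: 23.95x + 40.00y = 0.3328
Solving, x = 7.974 × 10^-3 mol, y = 3.545 × 10^-3 mol
mass of LiOH = 7.974 × 10^-3 × 23.95 = 0.1910 g
% LiOH = 0.1910 / 0.3328 × 100 = 57.39 %

57.39 %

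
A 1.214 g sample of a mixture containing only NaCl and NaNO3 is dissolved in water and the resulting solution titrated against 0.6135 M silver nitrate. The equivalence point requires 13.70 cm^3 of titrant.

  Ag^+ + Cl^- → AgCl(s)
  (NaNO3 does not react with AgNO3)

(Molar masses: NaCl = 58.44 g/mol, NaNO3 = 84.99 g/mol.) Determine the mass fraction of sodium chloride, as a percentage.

40.46 %

n(AgNO3) = 0.01370 × 0.6135 = 8.405 × 10^-3 mol
Let x = n(NaCl), y = n(NaNO3).
Titrant: 1x = 8.405 × 10^-3;  mass: 58.44x + 84.99y = 1.214
Solving, x = 8.405 × 10^-3 mol, y = 8.505 × 10^-3 mol
mass of NaCl = 8.405 × 10^-3 × 58.44 = 0.4912 g
% NaCl = 0.4912 / 1.214 × 100 = 40.46 %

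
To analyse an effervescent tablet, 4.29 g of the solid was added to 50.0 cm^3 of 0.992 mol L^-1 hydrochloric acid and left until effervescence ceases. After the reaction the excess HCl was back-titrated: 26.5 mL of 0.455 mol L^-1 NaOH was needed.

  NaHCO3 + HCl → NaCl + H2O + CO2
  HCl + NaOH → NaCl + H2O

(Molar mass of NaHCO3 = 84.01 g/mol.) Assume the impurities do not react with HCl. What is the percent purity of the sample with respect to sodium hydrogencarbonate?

73.5 %

n(HCl) added = 0.0500 × 0.992 = 0.0496 mol
n(NaOH) used in back-titration = 0.0265 × 0.455 = 0.0121 mol
n(HCl) left over = 0.0121 mol (1:1 ratio)
n(HCl) consumed by analyte = 0.0496 − 0.0121 = 0.0375 mol
n(NaHCO3) = 0.0375 mol (1:1 ratio)
mass of NaHCO3 = 0.0375 × 84.01 = 3.15 g
% NaHCO3 = 3.15 / 4.29 × 100 = 73.5 %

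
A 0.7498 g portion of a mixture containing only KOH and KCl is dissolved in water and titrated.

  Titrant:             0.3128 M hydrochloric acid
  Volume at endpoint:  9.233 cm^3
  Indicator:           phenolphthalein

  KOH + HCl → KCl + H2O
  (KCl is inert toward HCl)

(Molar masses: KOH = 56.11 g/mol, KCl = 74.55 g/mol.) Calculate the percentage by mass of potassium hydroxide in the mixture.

n(HCl) = 0.009233 × 0.3128 = 2.888 × 10^-3 mol
Let x = n(KOH), y = n(KCl).
Titrant: 1x = 2.888 × 10^-3;  mass: 56.11x + 74.55y = 0.7498
Solving, x = 2.888 × 10^-3 mol, y = 7.884 × 10^-3 mol
mass of KOH = 2.888 × 10^-3 × 56.11 = 0.1621 g
% KOH = 0.1621 / 0.7498 × 100 = 21.61 %

21.61 %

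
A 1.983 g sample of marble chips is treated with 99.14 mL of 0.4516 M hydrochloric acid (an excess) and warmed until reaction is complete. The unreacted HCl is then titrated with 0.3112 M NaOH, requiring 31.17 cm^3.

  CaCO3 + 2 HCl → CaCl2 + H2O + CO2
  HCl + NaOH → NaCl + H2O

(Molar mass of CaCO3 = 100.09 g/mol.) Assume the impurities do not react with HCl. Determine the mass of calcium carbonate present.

1.755 g

n(HCl) added = 0.09914 × 0.4516 = 0.04477 mol
n(NaOH) used in back-titration = 0.03117 × 0.3112 = 9.700 × 10^-3 mol
n(HCl) left over = 9.700 × 10^-3 mol (1:1 ratio)
n(HCl) consumed by analyte = 0.04477 − 9.700 × 10^-3 = 0.03507 mol
From the 1:2 ratio, n(CaCO3) = 1/2 × 0.03507 = 0.01754 mol
mass of CaCO3 = 0.01754 × 100.09 = 1.755 g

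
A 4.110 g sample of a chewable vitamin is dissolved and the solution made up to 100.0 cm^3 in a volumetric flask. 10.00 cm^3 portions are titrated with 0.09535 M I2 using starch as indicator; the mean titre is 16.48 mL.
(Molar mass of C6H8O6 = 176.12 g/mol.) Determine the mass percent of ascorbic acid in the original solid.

67.34 %

C6H8O6 + I2 → C6H6O6 + 2 HI
n(I2) per titration = 0.01648 × 0.09535 = 1.571 × 10^-3 mol
n(C6H8O6) in each aliquot = 1.571 × 10^-3 mol (1:1 ratio)
n(C6H8O6) in the whole flask = 1.571 × 10^-3 × 100.0/10.00 = 0.01571 mol
mass of C6H8O6 = 0.01571 × 176.12 = 2.767 g
% C6H8O6 = 2.767 / 4.110 × 100 = 67.34 %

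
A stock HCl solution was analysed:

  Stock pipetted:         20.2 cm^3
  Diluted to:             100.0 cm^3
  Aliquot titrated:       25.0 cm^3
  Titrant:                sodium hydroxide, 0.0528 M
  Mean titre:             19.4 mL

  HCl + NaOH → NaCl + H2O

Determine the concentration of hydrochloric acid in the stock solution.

n(NaOH) = 0.0194 × 0.0528 = 1.02 × 10^-3 mol
n(HCl) in the aliquot = 1.02 × 10^-3 mol (1:1 ratio)
[HCl]_dilute = 1.02 × 10^-3 / 0.0250 = 0.0410 mol/L
Dilution factor = 100.0 / 20.2 = 4.950
[HCl]_stock = 0.0410 × 4.950 = 0.203 mol/L

0.203 M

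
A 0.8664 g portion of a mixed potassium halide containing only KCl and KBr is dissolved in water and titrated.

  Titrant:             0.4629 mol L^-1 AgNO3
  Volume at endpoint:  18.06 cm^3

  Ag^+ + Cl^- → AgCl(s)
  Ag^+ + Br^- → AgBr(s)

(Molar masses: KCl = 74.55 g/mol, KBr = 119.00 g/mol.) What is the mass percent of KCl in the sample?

n(AgNO3) = 0.01806 × 0.4629 = 8.360 × 10^-3 mol
Let x = n(KCl), y = n(KBr).
Titrant: 1x + 1y = 8.360 × 10^-3;  mass: 74.55x + 119.00y = 0.8664
Solving, x = 2.889 × 10^-3 mol, y = 5.471 × 10^-3 mol
mass of KCl = 2.889 × 10^-3 × 74.55 = 0.2154 g
% KCl = 0.2154 / 0.8664 × 100 = 24.86 %

24.86 %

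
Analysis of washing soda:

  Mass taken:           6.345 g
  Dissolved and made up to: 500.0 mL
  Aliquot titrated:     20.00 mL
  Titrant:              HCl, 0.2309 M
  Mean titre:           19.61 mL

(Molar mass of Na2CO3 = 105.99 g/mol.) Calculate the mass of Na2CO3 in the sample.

Na2CO3 + 2 HCl → 2 NaCl + H2O + CO2
n(HCl) per titration = 0.01961 × 0.2309 = 4.528 × 10^-3 mol
From the 1:2 ratio, n(Na2CO3) in each aliquot = 1/2 × 4.528 × 10^-3 = 2.264 × 10^-3 mol
n(Na2CO3) in the whole flask = 2.264 × 10^-3 × 500.0/20.00 = 0.05660 mol
mass of Na2CO3 = 0.05660 × 105.99 = 5.999 g

5.999 g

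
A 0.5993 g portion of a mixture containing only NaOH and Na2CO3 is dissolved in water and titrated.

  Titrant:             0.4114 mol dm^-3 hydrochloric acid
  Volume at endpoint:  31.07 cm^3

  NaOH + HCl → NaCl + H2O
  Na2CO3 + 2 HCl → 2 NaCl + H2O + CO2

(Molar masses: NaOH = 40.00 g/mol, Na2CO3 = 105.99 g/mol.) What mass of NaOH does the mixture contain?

n(HCl) = 0.03107 × 0.4114 = 0.01278 mol
Let x = n(NaOH), y = n(Na2CO3).
Titrant: 1x + 2y = 0.01278;  mass: 40.00x + 105.99y = 0.5993
Solving, x = 6.009 × 10^-3 mol, y = 3.386 × 10^-3 mol
mass of NaOH = 6.009 × 10^-3 × 40.00 = 0.2404 g

0.2404 g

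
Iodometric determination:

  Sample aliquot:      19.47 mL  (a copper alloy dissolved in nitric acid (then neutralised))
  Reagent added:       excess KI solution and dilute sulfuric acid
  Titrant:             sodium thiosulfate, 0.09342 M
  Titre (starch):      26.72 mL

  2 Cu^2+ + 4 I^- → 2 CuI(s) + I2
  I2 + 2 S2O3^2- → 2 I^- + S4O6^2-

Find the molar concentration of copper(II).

n(S2O3^2-) = 0.02672 × 0.09342 = 2.496 × 10^-3 mol
n(I2) = n(S2O3^2-)/2 = 1.248 × 10^-3 mol
From the 2:1 ratio, n(Cu2+) in the aliquot = 2/1 × 1.248 × 10^-3 = 2.496 × 10^-3 mol
[Cu2+] = 2.496 × 10^-3 / 0.01947 = 0.1282 mol/L

0.1282 M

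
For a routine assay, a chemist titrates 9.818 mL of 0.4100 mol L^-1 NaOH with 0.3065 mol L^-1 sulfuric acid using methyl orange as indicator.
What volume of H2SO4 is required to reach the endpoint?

2 NaOH + H2SO4 → Na2SO4 + 2 H2O
n(NaOH) = 0.009818 L × 0.4100 mol/L = 4.025 × 10^-3 mol
From the 1:2 stoichiometry, n(H2SO4) = 1/2 × 4.025 × 10^-3 = 2.013 × 10^-3 mol
V(H2SO4) = 2.013 × 10^-3 mol / 0.3065 mol/L = 0.006567 L = 6.567 mL

6.567 mL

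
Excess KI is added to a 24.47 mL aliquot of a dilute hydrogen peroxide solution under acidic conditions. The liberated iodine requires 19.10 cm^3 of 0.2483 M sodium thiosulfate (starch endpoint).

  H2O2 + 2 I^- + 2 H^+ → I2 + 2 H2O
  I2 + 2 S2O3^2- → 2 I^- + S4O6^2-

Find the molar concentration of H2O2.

0.09690 M

n(S2O3^2-) = 0.01910 × 0.2483 = 4.743 × 10^-3 mol
n(I2) = n(S2O3^2-)/2 = 2.371 × 10^-3 mol
n(H2O2) in the aliquot = 2.371 × 10^-3 mol (1:1 ratio)
[H2O2] = 2.371 × 10^-3 / 0.02447 = 0.09690 mol/L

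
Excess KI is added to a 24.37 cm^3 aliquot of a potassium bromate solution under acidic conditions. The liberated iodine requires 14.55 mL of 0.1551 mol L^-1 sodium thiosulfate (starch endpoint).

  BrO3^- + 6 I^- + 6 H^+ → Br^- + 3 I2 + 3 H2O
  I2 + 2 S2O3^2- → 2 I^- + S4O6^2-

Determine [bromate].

n(S2O3^2-) = 0.01455 × 0.1551 = 2.257 × 10^-3 mol
n(I2) = n(S2O3^2-)/2 = 1.128 × 10^-3 mol
From the 1:3 ratio, n(BrO3^-) in the aliquot = 1/3 × 1.128 × 10^-3 = 3.761 × 10^-4 mol
[BrO3^-] = 3.761 × 10^-4 / 0.02437 = 0.01543 mol/L

0.01543 mol/L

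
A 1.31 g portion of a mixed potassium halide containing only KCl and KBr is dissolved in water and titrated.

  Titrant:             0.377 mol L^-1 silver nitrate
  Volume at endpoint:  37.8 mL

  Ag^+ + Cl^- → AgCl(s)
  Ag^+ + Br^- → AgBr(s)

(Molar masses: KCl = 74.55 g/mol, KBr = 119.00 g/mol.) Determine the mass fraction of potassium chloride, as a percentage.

49.4 %

n(AgNO3) = 0.0378 × 0.377 = 0.0143 mol
Let x = n(KCl), y = n(KBr).
Titrant: 1x + 1y = 0.0143;  mass: 74.55x + 119.00y = 1.31
Solving, x = 8.68 × 10^-3 mol, y = 5.57 × 10^-3 mol
mass of KCl = 8.68 × 10^-3 × 74.55 = 0.647 g
% KCl = 0.647 / 1.31 × 100 = 49.4 %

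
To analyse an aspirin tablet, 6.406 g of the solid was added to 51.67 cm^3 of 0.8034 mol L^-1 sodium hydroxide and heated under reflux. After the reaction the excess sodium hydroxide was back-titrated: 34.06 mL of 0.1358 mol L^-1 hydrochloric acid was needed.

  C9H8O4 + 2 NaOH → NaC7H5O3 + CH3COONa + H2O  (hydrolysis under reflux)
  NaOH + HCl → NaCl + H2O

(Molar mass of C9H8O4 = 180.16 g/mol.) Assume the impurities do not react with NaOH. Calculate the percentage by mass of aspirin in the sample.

51.87 %

n(NaOH) added = 0.05167 × 0.8034 = 0.04151 mol
n(HCl) used in back-titration = 0.03406 × 0.1358 = 4.625 × 10^-3 mol
n(NaOH) left over = 4.625 × 10^-3 mol (1:1 ratio)
n(NaOH) consumed by analyte = 0.04151 − 4.625 × 10^-3 = 0.03689 mol
From the 1:2 ratio, n(C9H8O4) = 1/2 × 0.03689 = 0.01844 mol
mass of C9H8O4 = 0.01844 × 180.16 = 3.323 g
% C9H8O4 = 3.323 / 6.406 × 100 = 51.87 %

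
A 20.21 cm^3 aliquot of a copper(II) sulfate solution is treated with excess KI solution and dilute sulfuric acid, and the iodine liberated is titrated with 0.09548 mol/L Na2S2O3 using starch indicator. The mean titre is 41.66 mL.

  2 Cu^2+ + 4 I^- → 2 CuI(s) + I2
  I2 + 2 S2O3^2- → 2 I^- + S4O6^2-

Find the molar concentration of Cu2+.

n(S2O3^2-) = 0.04166 × 0.09548 = 3.978 × 10^-3 mol
n(I2) = n(S2O3^2-)/2 = 1.989 × 10^-3 mol
From the 2:1 ratio, n(Cu2+) in the aliquot = 2/1 × 1.989 × 10^-3 = 3.978 × 10^-3 mol
[Cu2+] = 3.978 × 10^-3 / 0.02021 = 0.1968 mol/L

0.1968 mol/L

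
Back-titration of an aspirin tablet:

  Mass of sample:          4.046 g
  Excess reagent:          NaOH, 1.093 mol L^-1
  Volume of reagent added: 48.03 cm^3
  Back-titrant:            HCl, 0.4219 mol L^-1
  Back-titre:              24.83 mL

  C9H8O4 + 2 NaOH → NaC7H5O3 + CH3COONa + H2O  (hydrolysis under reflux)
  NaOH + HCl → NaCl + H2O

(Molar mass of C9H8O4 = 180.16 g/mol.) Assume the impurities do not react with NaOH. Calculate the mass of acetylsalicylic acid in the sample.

n(NaOH) added = 0.04803 × 1.093 = 0.05250 mol
n(HCl) used in back-titration = 0.02483 × 0.4219 = 0.01048 mol
n(NaOH) left over = 0.01048 mol (1:1 ratio)
n(NaOH) consumed by analyte = 0.05250 − 0.01048 = 0.04202 mol
From the 1:2 ratio, n(C9H8O4) = 1/2 × 0.04202 = 0.02101 mol
mass of C9H8O4 = 0.02101 × 180.16 = 3.785 g

3.785 g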